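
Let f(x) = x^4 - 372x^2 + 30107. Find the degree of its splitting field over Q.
[K : Q] = 4

Solving the quadratic in x^2: x^2 = (372 ± √(372^2 - 4·30107))/2 = (372 ± √17956)/2 = (372 ± 134)/2, giving x^2 = 253 or x^2 = 119. So f(x) = (x^2 - 253)(x^2 - 119) and the roots of f are ±√253, ±√119. Hence the splitting field is K = Q(√253, √119). Since 253 and 119 are distinct squarefree integers > 1, their product 30107 is not a perfect square, so √119 ∉ Q(√253). By the tower law [K:Q] = [Q(√253,√119):Q(√253)] · [Q(√253):Q] = 2 · 2 = 4.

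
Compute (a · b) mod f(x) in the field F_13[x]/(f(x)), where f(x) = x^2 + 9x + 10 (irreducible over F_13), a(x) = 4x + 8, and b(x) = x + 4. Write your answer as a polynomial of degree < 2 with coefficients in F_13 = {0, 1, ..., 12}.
a · b ≡ x + 5 (mod f(x))

Multiply in F_13[x]: a(x)·b(x) = (4x + 8)·(x + 4) = 4x^2 + 11x + 6. This has degree ≥ 2, so divide by f(x) over F_13: 4x^2 + 11x + 6 = (4)·(x^2 + 9x + 10) + (x + 5). Hence a·b ≡ x + 5 (mod f). (F_13[x]/(f) is a field with 13^2 = 169 elements since f is irreducible of degree 2.)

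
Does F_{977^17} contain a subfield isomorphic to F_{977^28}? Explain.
No: F_{977^28} is not a subfield of F_{977^17}

F_{p^m} embeds in F_{p^n} iff m | n. Here 28 ∤ 17 (since 17 = 0·28 + 17 with remainder 17 ≠ 0), so F_{977^28} is not a subfield of F_{977^17}. Equivalently: if it were, the tower law would give 28 = [F_{977^28}:F_977] dividing [F_{977^17}:F_977] = 17, contradiction.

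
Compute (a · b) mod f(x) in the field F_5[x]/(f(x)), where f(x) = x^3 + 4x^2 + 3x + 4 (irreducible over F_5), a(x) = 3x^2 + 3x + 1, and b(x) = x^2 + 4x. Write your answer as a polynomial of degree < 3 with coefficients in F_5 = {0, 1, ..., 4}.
a · b ≡ 2x^2 + 3x + 3 (mod f(x))

Multiply in F_5[x]: a(x)·b(x) = (3x^2 + 3x + 1)·(x^2 + 4x) = 3x^4 + 3x^2 + 4x. This has degree ≥ 3, so divide by f(x) over F_5: 3x^4 + 3x^2 + 4x = (3x + 3)·(x^3 + 4x^2 + 3x + 4) + (2x^2 + 3x + 3). Hence a·b ≡ 2x^2 + 3x + 3 (mod f). (F_5[x]/(f) is a field with 5^3 = 125 elements since f is irreducible of degree 3.)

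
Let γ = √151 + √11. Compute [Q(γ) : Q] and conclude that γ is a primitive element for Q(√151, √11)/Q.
[Q(γ) : Q] = 4 (equivalently, Q(γ) = Q(√151, √11))

Obviously Q(γ) ⊆ Q(√151, √11), and [Q(√151, √11):Q] = 4 (since 151, 11 are distinct squarefree integers > 1 with 1661 not a perfect square). To show equality we compute the minimal polynomial of γ. From γ = √151 + √11: γ^2 = 151 + 2√(1661) + 11 = 162 + 2√(1661), so γ^2 - 162 = 2√(1661); squaring, (γ^2 - 162)^2 = 4·1661, i.e. γ^4 - 324γ^2 + 26244 - 6644 = 0, i.e. γ^4 - 324γ^2 + 19600 = 0. So γ is a root of x^4 - 324x^2 + 19600. This polynomial is irreducible over Q: it has no rational root (each ±√151 ± √11 is irrational), and any factorization into two quadratics over Q would force √(1661) ∈ Q (pairing opposite roots) or √151, √11 ∈ Q (other pairings), all impossible. Hence [Q(γ):Q] = 4 = [Q(√151, √11):Q], so Q(γ) = Q(√151, √11).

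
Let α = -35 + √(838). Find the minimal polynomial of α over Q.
m_α(x) = x^2 + 70x + 387

From α + 35 = √(838), squaring gives (α + 35)^2 = 838, i.e. α^2 + 70α + 1225 = 838, so α^2 + 70α + 387 = 0. The discriminant of x^2 + 70x + 387 is (70)^2 - 4·(387) = 4900 - 1548 = 3352, and 4·(838) is not a perfect square in Q since 838 is squarefree and ≠ 1. Hence x^2 + 70x + 387 is irreducible over Q and is the minimal polynomial of α.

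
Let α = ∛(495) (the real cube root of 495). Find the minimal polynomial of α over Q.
m_α(x) = x^3 - 495

α satisfies α^3 = 495, so x^3 - 495 annihilates α. By the rational root test, a rational root p/q (in lowest terms) of x^3 - 495 would satisfy p^3 = 495 q^3, forcing q = 1 and p^3 = 495; but 495 is not a perfect cube, contradiction. A monic cubic over Q with no rational root is irreducible (any nontrivial factorization would include a linear factor). Hence x^3 - 495 is the minimal polynomial of α, and in particular [Q(α):Q] = 3.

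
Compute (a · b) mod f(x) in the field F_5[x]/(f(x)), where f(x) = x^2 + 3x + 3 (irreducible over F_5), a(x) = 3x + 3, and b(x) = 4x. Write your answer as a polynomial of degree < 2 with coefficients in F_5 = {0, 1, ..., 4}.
a · b ≡ x + 4 (mod f(x))

Multiply in F_5[x]: a(x)·b(x) = (3x + 3)·(4x) = 2x^2 + 2x. This has degree ≥ 2, so divide by f(x) over F_5: 2x^2 + 2x = (2)·(x^2 + 3x + 3) + (x + 4). Hence a·b ≡ x + 4 (mod f). (F_5[x]/(f) is a field with 5^2 = 25 elements since f is irreducible of degree 2.)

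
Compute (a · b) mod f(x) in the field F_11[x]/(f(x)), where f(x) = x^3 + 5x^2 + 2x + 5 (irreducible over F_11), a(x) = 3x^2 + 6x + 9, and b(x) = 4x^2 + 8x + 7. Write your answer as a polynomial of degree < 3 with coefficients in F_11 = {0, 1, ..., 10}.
a · b ≡ 9x^2 + x + 2 (mod f(x))

Multiply in F_11[x]: a(x)·b(x) = (3x^2 + 6x + 9)·(4x^2 + 8x + 7) = x^4 + 4x^3 + 6x^2 + 4x + 8. This has degree ≥ 3, so divide by f(x) over F_11: x^4 + 4x^3 + 6x^2 + 4x + 8 = (x + 10)·(x^3 + 5x^2 + 2x + 5) + (9x^2 + x + 2). Hence a·b ≡ 9x^2 + x + 2 (mod f). (F_11[x]/(f) is a field with 11^3 = 1331 elements since f is irreducible of degree 3.)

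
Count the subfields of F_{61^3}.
F_{61^3} has 2 subfields

The subfields of F_{p^n} are exactly the fields F_{p^d} for d | n (each is the fixed field of the unique index-d subgroup of Gal(F_{p^n}/F_p) ≅ Z/nZ). The divisors of n = 3 are {1, 3}, giving 2 subfields: F_{61^1}, F_{61^3}.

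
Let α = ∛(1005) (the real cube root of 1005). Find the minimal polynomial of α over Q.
m_α(x) = x^3 - 1005

α satisfies α^3 = 1005, so x^3 - 1005 annihilates α. By the rational root test, a rational root p/q (in lowest terms) of x^3 - 1005 would satisfy p^3 = 1005 q^3, forcing q = 1 and p^3 = 1005; but 1005 is not a perfect cube, contradiction. A monic cubic over Q with no rational root is irreducible (any nontrivial factorization would include a linear factor). Hence x^3 - 1005 is the minimal polynomial of α, and in particular [Q(α):Q] = 3.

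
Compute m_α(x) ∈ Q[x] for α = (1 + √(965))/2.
m_α(x) = x^2 - x - 241

From 2α - 1 = √(965), squaring gives (2α - 1)^2 = 965, i.e. 4α^2 - 4α + 1 = 965, so α^2 - α + (1 - 965)/4 = 0. Since 965 ≡ 1 (mod 4), (1 - 965)/4 = -241 ∈ Z. The polynomial x^2 - x - 241 has discriminant 1 - 4·(-241) = 965, which is not a perfect square in Q (d = 965 is squarefree and ≠ 1), so x^2 - x - 241 is irreducible over Q. It is the minimal polynomial of α.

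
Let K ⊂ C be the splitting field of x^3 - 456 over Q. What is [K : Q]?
[K : Q] = 6

The roots of x^3 - 456 are ∛456, ω∛456, ω^2∛456 where ω = e^(2πi/3) is a primitive cube root of unity, so K = Q(∛456, ω). Now [Q(∛456):Q] = 3 (since 456 is not a perfect cube, x^3 - 456 is irreducible) and [Q(ω):Q] = 2. Both 2 and 3 divide [K:Q], and [K:Q] ≤ 3·2 = 6, so [K:Q] = 6. (Equivalently: Q(∛456) ⊂ R but ω ∉ R, so [K : Q(∛456)] = 2.)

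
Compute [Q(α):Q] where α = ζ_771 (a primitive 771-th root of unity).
[Q(α):Q] = 512

The minimal polynomial of ζ_771 over Q is the 771-th cyclotomic polynomial Φ_771(x), which is irreducible over Q and has degree φ(771) = 512. Hence [Q(α):Q] = φ(771) = 512.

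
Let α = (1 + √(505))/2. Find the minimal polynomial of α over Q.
m_α(x) = x^2 - x - 126

From 2α - 1 = √(505), squaring gives (2α - 1)^2 = 505, i.e. 4α^2 - 4α + 1 = 505, so α^2 - α + (1 - 505)/4 = 0. Since 505 ≡ 1 (mod 4), (1 - 505)/4 = -126 ∈ Z. The polynomial x^2 - x - 126 has discriminant 1 - 4·(-126) = 505, which is not a perfect square in Q (d = 505 is squarefree and ≠ 1), so x^2 - x - 126 is irreducible over Q. It is the minimal polynomial of α.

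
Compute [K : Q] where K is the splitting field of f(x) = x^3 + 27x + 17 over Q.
[K : Q] = 6

By the rational root test, any rational root of the monic integer polynomial f(x) = x^3 + 27x + 17 must be an integer dividing the constant term 17, i.e. one of ±{1, 17}. Evaluating: f(1) = 45, f(-1) = -11, f(17) = 5389, f(-17) = -5355; none is 0, so f has no rational root and is therefore irreducible over Q (a cubic with no linear factor over a field is irreducible). For an irreducible cubic, the Galois group is A_3 or S_3 according as the discriminant disc(f) = -4a^3 - 27b^2 = -4·(27)^3 - 27·(17)^2 = -86535 is or is not a square in Q. Here disc(f) = -86535 is not a perfect square in Q, so the Galois group of f over Q is not contained in A_3 and must be all of S_3. The splitting field has degree |S_3| = 6 over Q, so [K : Q] = 6.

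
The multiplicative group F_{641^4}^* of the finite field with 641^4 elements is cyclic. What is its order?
|F_{641^4}^*| = 168823196160

F_{641^4} has 641^4 = 168823196161 elements; its multiplicative group consists of all nonzero elements, so |F_{641^4}^*| = 168823196161 - 1 = 168823196160. (It is cyclic since any finite subgroup of the multiplicative group of a field is cyclic.)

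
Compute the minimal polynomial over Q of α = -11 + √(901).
m_α(x) = x^2 + 22x - 780

From α + 11 = √(901), squaring gives (α + 11)^2 = 901, i.e. α^2 + 22α + 121 = 901, so α^2 + 22α - 780 = 0. The discriminant of x^2 + 22x - 780 is (22)^2 - 4·(-780) = 484 + 3120 = 3604, and 4·(901) is not a perfect square in Q since 901 is squarefree and ≠ 1. Hence x^2 + 22x - 780 is irreducible over Q and is the minimal polynomial of α.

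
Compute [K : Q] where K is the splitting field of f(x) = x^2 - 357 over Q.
[K : Q] = 2

f(x) = x^2 - 357 factors as (x - √357)(x + √357). The splitting field is K = Q(√357). Since 357 is squarefree and > 1, it is not a perfect square, so x^2 - 357 is irreducible over Q and [Q(√357) : Q] = 2. Hence [K : Q] = 2.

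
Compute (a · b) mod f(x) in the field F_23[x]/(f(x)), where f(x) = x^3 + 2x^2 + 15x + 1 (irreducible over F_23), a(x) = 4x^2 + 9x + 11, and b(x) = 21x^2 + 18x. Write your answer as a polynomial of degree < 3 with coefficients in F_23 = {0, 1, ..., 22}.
a · b ≡ 5x^2 + 7x + 22 (mod f(x))

Multiply in F_23[x]: a(x)·b(x) = (4x^2 + 9x + 11)·(21x^2 + 18x) = 15x^4 + 8x^3 + 2x^2 + 14x. This has degree ≥ 3, so divide by f(x) over F_23: 15x^4 + 8x^3 + 2x^2 + 14x = (15x + 1)·(x^3 + 2x^2 + 15x + 1) + (5x^2 + 7x + 22). Hence a·b ≡ 5x^2 + 7x + 22 (mod f). (F_23[x]/(f) is a field with 23^3 = 12167 elements since f is irreducible of degree 3.)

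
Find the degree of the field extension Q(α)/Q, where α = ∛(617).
[Q(α):Q] = 3

The minimal polynomial of α is x^3 - 617, irreducible over Q since 617 is not a perfect cube (so x^3 - 617 has no rational root). Hence [Q(α):Q] = deg(m_α) = 3.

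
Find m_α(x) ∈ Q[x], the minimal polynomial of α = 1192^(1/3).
m_α(x) = x^3 - 1192

α satisfies α^3 = 1192, so x^3 - 1192 annihilates α. By the rational root test, a rational root p/q (in lowest terms) of x^3 - 1192 would satisfy p^3 = 1192 q^3, forcing q = 1 and p^3 = 1192; but 1192 is not a perfect cube, contradiction. A monic cubic over Q with no rational root is irreducible (any nontrivial factorization would include a linear factor). Hence x^3 - 1192 is the minimal polynomial of α, and in particular [Q(α):Q] = 3.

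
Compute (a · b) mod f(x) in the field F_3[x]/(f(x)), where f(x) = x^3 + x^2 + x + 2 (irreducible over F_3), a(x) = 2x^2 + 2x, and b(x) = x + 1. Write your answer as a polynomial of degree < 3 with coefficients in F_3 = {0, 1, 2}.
a · b ≡ 2x^2 + 2 (mod f(x))

Multiply in F_3[x]: a(x)·b(x) = (2x^2 + 2x)·(x + 1) = 2x^3 + x^2 + 2x. This has degree ≥ 3, so divide by f(x) over F_3: 2x^3 + x^2 + 2x = (2)·(x^3 + x^2 + x + 2) + (2x^2 + 2). Hence a·b ≡ 2x^2 + 2 (mod f). (F_3[x]/(f) is a field with 3^3 = 27 elements since f is irreducible of degree 3.)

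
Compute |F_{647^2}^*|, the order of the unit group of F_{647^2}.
|F_{647^2}^*| = 418608

F_{647^2} has 647^2 = 418609 elements; its multiplicative group consists of all nonzero elements, so |F_{647^2}^*| = 418609 - 1 = 418608. (It is cyclic since any finite subgroup of the multiplicative group of a field is cyclic.)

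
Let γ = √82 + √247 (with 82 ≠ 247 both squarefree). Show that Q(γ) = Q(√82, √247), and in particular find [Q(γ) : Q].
[Q(γ) : Q] = 4 (equivalently, Q(γ) = Q(√82, √247))

Obviously Q(γ) ⊆ Q(√82, √247), and [Q(√82, √247):Q] = 4 (since 82, 247 are distinct squarefree integers > 1 with 20254 not a perfect square). To show equality we compute the minimal polynomial of γ. From γ = √82 + √247: γ^2 = 82 + 2√(20254) + 247 = 329 + 2√(20254), so γ^2 - 329 = 2√(20254); squaring, (γ^2 - 329)^2 = 4·20254, i.e. γ^4 - 658γ^2 + 108241 - 81016 = 0, i.e. γ^4 - 658γ^2 + 27225 = 0. So γ is a root of x^4 - 658x^2 + 27225. This polynomial is irreducible over Q: it has no rational root (each ±√82 ± √247 is irrational), and any factorization into two quadratics over Q would force √(20254) ∈ Q (pairing opposite roots) or √82, √247 ∈ Q (other pairings), all impossible. Hence [Q(γ):Q] = 4 = [Q(√82, √247):Q], so Q(γ) = Q(√82, √247).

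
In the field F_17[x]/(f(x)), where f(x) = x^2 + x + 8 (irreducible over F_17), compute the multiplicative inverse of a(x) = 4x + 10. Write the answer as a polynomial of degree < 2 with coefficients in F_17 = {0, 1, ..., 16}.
a(x)^(-1) ≡ 13x + 6 (mod f(x))

Since f is irreducible over F_17, F_17[x]/(f) is a field and a(x) ≠ 0 has an inverse. Apply the extended Euclidean algorithm to f(x) and a(x) in F_17[x]: f(x) = (13x + 6)·a(x) + (16). The last nonzero remainder is the constant 16 = gcd(f, a) in F_17. Back-substituting through the division chain expresses 16 = s(x)·a(x) + t(x)·f(x) with s(x) ≡ 4x + 11 (mod f), so (4x + 11)·a(x) ≡ 16 (mod f). Multiplying by 16^(-1) ≡ 16 in F_17 gives a(x)^(-1) ≡ 16·(4x + 11) ≡ 13x + 6 (mod f). Check: (4x + 10)·(13x + 6) = x^2 + x + 9 ≡ 1 (mod x^2 + x + 8).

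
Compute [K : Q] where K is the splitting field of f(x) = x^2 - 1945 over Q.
[K : Q] = 2

f(x) = x^2 - 1945 factors as (x - √1945)(x + √1945). The splitting field is K = Q(√1945). Since 1945 is squarefree and > 1, it is not a perfect square, so x^2 - 1945 is irreducible over Q and [Q(√1945) : Q] = 2. Hence [K : Q] = 2.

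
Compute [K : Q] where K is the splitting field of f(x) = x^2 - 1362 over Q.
[K : Q] = 2

f(x) = x^2 - 1362 factors as (x - √1362)(x + √1362). The splitting field is K = Q(√1362). Since 1362 is squarefree and > 1, it is not a perfect square, so x^2 - 1362 is irreducible over Q and [Q(√1362) : Q] = 2. Hence [K : Q] = 2.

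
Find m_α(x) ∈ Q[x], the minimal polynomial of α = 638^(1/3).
m_α(x) = x^3 - 638

α satisfies α^3 = 638, so x^3 - 638 annihilates α. By the rational root test, a rational root p/q (in lowest terms) of x^3 - 638 would satisfy p^3 = 638 q^3, forcing q = 1 and p^3 = 638; but 638 is not a perfect cube, contradiction. A monic cubic over Q with no rational root is irreducible (any nontrivial factorization would include a linear factor). Hence x^3 - 638 is the minimal polynomial of α, and in particular [Q(α):Q] = 3.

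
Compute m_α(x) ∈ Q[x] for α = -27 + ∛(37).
m_α(x) = x^3 + 81x^2 + 2187x + 19646

Set β = α + 27 = ∛(37), so β^3 = 37. Then (α + 27)^3 - 37 = 0, i.e. α is a root of g(x) = (x + 27)^3 - 37 = x^3 + 81x^2 + 2187x + 19646. Since g(x) = h(x + 27) where h(x) = x^3 - 37, and h is irreducible over Q (because 37 is not a perfect cube, so h has no rational root, and a monic cubic with no rational root is irreducible), g is also irreducible (irreducibility is preserved under the substitution x → x + 27). Hence m_α(x) = x^3 + 81x^2 + 2187x + 19646.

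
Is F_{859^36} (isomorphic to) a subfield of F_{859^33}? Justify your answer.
No: F_{859^36} is not a subfield of F_{859^33}

F_{p^m} embeds in F_{p^n} iff m | n. Here 36 ∤ 33 (since 33 = 0·36 + 33 with remainder 33 ≠ 0), so F_{859^36} is not a subfield of F_{859^33}. Equivalently: if it were, the tower law would give 36 = [F_{859^36}:F_859] dividing [F_{859^33}:F_859] = 33, contradiction.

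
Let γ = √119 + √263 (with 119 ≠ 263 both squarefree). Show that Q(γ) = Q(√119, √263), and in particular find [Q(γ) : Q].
[Q(γ) : Q] = 4 (equivalently, Q(γ) = Q(√119, √263))

Obviously Q(γ) ⊆ Q(√119, √263), and [Q(√119, √263):Q] = 4 (since 119, 263 are distinct squarefree integers > 1 with 31297 not a perfect square). To show equality we compute the minimal polynomial of γ. From γ = √119 + √263: γ^2 = 119 + 2√(31297) + 263 = 382 + 2√(31297), so γ^2 - 382 = 2√(31297); squaring, (γ^2 - 382)^2 = 4·31297, i.e. γ^4 - 764γ^2 + 145924 - 125188 = 0, i.e. γ^4 - 764γ^2 + 20736 = 0. So γ is a root of x^4 - 764x^2 + 20736. This polynomial is irreducible over Q: it has no rational root (each ±√119 ± √263 is irrational), and any factorization into two quadratics over Q would force √(31297) ∈ Q (pairing opposite roots) or √119, √263 ∈ Q (other pairings), all impossible. Hence [Q(γ):Q] = 4 = [Q(√119, √263):Q], so Q(γ) = Q(√119, √263).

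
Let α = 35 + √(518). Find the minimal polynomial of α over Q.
m_α(x) = x^2 - 70x + 707

From α - 35 = √(518), squaring gives (α - 35)^2 = 518, i.e. α^2 - 70α + 1225 = 518, so α^2 - 70α + 707 = 0. The discriminant of x^2 - 70x + 707 is (-70)^2 - 4·(707) = 4900 - 2828 = 2072, and 4·(518) is not a perfect square in Q since 518 is squarefree and ≠ 1. Hence x^2 - 70x + 707 is irreducible over Q and is the minimal polynomial of α.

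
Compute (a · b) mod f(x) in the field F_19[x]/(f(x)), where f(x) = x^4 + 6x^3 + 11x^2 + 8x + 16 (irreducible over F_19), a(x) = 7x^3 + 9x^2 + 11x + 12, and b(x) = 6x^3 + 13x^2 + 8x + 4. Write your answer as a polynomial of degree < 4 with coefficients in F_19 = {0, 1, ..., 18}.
a · b ≡ 10x^3 + 16x^2 + x + 13 (mod f(x))

Multiply in F_19[x]: a(x)·b(x) = (7x^3 + 9x^2 + 11x + 12)·(6x^3 + 13x^2 + 8x + 4) = 4x^6 + 12x^5 + 11x^4 + 11x^3 + 14x^2 + 7x + 10. This has degree ≥ 4, so divide by f(x) over F_19: 4x^6 + 12x^5 + 11x^4 + 11x^3 + 14x^2 + 7x + 10 = (4x^2 + 7x + 1)·(x^4 + 6x^3 + 11x^2 + 8x + 16) + (10x^3 + 16x^2 + x + 13). Hence a·b ≡ 10x^3 + 16x^2 + x + 13 (mod f). (F_19[x]/(f) is a field with 19^4 = 130321 elements since f is irreducible of degree 4.)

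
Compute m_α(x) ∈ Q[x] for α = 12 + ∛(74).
m_α(x) = x^3 - 36x^2 + 432x - 1802

Set β = α - 12 = ∛(74), so β^3 = 74. Then (α - 12)^3 - 74 = 0, i.e. α is a root of g(x) = (x - 12)^3 - 74 = x^3 - 36x^2 + 432x - 1802. Since g(x) = h(x - 12) where h(x) = x^3 - 74, and h is irreducible over Q (because 74 is not a perfect cube, so h has no rational root, and a monic cubic with no rational root is irreducible), g is also irreducible (irreducibility is preserved under the substitution x → x - 12). Hence m_α(x) = x^3 - 36x^2 + 432x - 1802.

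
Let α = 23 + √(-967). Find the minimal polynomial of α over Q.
m_α(x) = x^2 - 46x + 1496

From α - 23 = √(-967), squaring gives (α - 23)^2 = -967, i.e. α^2 - 46α + 529 = -967, so α^2 - 46α + 1496 = 0. The discriminant of x^2 - 46x + 1496 is (-46)^2 - 4·(1496) = 2116 - 5984 = -3868, and 4·(-967) is not a perfect square in Q since -967 is squarefree and ≠ 1. Hence x^2 - 46x + 1496 is irreducible over Q and is the minimal polynomial of α.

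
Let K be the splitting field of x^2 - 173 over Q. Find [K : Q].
[K : Q] = 2

f(x) = x^2 - 173 factors as (x - √173)(x + √173). The splitting field is K = Q(√173). Since 173 is squarefree and > 1, it is not a perfect square, so x^2 - 173 is irreducible over Q and [Q(√173) : Q] = 2. Hence [K : Q] = 2.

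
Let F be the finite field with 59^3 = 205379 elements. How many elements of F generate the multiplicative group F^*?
There are φ(205378) = 99120 primitive elements

F_q^* is cyclic of order q - 1 = 205378. A cyclic group of order m has exactly φ(m) generators. Here m = 205378 = 2 · 29 · 3541, so the number of primitive elements is φ(205378) = 99120.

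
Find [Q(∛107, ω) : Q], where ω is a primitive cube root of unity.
[Q(∛107, ω) : Q] = 6

[Q(∛107):Q] = 3 (min poly x^3 - 107, irreducible since 107 is not a perfect cube). [Q(ω):Q] = 2 (min poly x^2 + x + 1). Since Q(∛107) ⊂ R and ω ∉ R, we have ω ∉ Q(∛107), so x^2 + x + 1 remains irreducible over Q(∛107) and [Q(∛107, ω) : Q(∛107)] = 2. By the tower law, [Q(∛107, ω) : Q] = 3 · 2 = 6. (In fact Q(∛107, ω) is the splitting field of x^3 - 107 over Q.)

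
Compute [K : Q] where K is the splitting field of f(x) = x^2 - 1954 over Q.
[K : Q] = 2

f(x) = x^2 - 1954 factors as (x - √1954)(x + √1954). The splitting field is K = Q(√1954). Since 1954 is squarefree and > 1, it is not a perfect square, so x^2 - 1954 is irreducible over Q and [Q(√1954) : Q] = 2. Hence [K : Q] = 2.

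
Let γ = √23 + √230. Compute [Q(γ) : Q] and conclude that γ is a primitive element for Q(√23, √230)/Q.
[Q(γ) : Q] = 4 (equivalently, Q(γ) = Q(√23, √230))

Obviously Q(γ) ⊆ Q(√23, √230), and [Q(√23, √230):Q] = 4 (since 23, 230 are distinct squarefree integers > 1 with 5290 not a perfect square). To show equality we compute the minimal polynomial of γ. From γ = √23 + √230: γ^2 = 23 + 2√(5290) + 230 = 253 + 2√(5290), so γ^2 - 253 = 2√(5290); squaring, (γ^2 - 253)^2 = 4·5290, i.e. γ^4 - 506γ^2 + 64009 - 21160 = 0, i.e. γ^4 - 506γ^2 + 42849 = 0. So γ is a root of x^4 - 506x^2 + 42849. This polynomial is irreducible over Q: it has no rational root (each ±√23 ± √230 is irrational), and any factorization into two quadratics over Q would force √(5290) ∈ Q (pairing opposite roots) or √23, √230 ∈ Q (other pairings), all impossible. Hence [Q(γ):Q] = 4 = [Q(√23, √230):Q], so Q(γ) = Q(√23, √230).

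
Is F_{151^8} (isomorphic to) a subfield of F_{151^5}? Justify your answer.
No: F_{151^8} is not a subfield of F_{151^5}

F_{p^m} embeds in F_{p^n} iff m | n. Here 8 ∤ 5 (since 5 = 0·8 + 5 with remainder 5 ≠ 0), so F_{151^8} is not a subfield of F_{151^5}. Equivalently: if it were, the tower law would give 8 = [F_{151^8}:F_151] dividing [F_{151^5}:F_151] = 5, contradiction.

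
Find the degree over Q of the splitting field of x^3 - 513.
[K : Q] = 6

The roots of x^3 - 513 are ∛513, ω∛513, ω^2∛513 where ω = e^(2πi/3) is a primitive cube root of unity, so K = Q(∛513, ω). Now [Q(∛513):Q] = 3 (since 513 is not a perfect cube, x^3 - 513 is irreducible) and [Q(ω):Q] = 2. Both 2 and 3 divide [K:Q], and [K:Q] ≤ 3·2 = 6, so [K:Q] = 6. (Equivalently: Q(∛513) ⊂ R but ω ∉ R, so [K : Q(∛513)] = 2.)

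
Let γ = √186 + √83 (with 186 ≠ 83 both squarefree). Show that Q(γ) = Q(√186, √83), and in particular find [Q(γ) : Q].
[Q(γ) : Q] = 4 (equivalently, Q(γ) = Q(√186, √83))

Obviously Q(γ) ⊆ Q(√186, √83), and [Q(√186, √83):Q] = 4 (since 186, 83 are distinct squarefree integers > 1 with 15438 not a perfect square). To show equality we compute the minimal polynomial of γ. From γ = √186 + √83: γ^2 = 186 + 2√(15438) + 83 = 269 + 2√(15438), so γ^2 - 269 = 2√(15438); squaring, (γ^2 - 269)^2 = 4·15438, i.e. γ^4 - 538γ^2 + 72361 - 61752 = 0, i.e. γ^4 - 538γ^2 + 10609 = 0. So γ is a root of x^4 - 538x^2 + 10609. This polynomial is irreducible over Q: it has no rational root (each ±√186 ± √83 is irrational), and any factorization into two quadratics over Q would force √(15438) ∈ Q (pairing opposite roots) or √186, √83 ∈ Q (other pairings), all impossible. Hence [Q(γ):Q] = 4 = [Q(√186, √83):Q], so Q(γ) = Q(√186, √83).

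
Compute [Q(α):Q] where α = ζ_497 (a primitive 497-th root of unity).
[Q(α):Q] = 420

The minimal polynomial of ζ_497 over Q is the 497-th cyclotomic polynomial Φ_497(x), which is irreducible over Q and has degree φ(497) = 420. Hence [Q(α):Q] = φ(497) = 420.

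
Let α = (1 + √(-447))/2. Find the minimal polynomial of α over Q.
m_α(x) = x^2 - x + 112

From 2α - 1 = √(-447), squaring gives (2α - 1)^2 = -447, i.e. 4α^2 - 4α + 1 = -447, so α^2 - α + (1 + 447)/4 = 0. Since -447 ≡ 1 (mod 4), (1 + 447)/4 = 112 ∈ Z. The polynomial x^2 - x + 112 has discriminant 1 - 4·(112) = -447, which is not a perfect square in Q (d = -447 is squarefree and ≠ 1), so x^2 - x + 112 is irreducible over Q. It is the minimal polynomial of α.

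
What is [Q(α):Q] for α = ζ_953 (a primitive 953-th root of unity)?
[Q(α):Q] = 952

The minimal polynomial of ζ_953 over Q is the 953-th cyclotomic polynomial Φ_953(x), which is irreducible over Q and has degree φ(953) = 952. Hence [Q(α):Q] = φ(953) = 952.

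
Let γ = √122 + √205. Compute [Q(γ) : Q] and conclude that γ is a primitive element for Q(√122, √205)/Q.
[Q(γ) : Q] = 4 (equivalently, Q(γ) = Q(√122, √205))

Obviously Q(γ) ⊆ Q(√122, √205), and [Q(√122, √205):Q] = 4 (since 122, 205 are distinct squarefree integers > 1 with 25010 not a perfect square). To show equality we compute the minimal polynomial of γ. From γ = √122 + √205: γ^2 = 122 + 2√(25010) + 205 = 327 + 2√(25010), so γ^2 - 327 = 2√(25010); squaring, (γ^2 - 327)^2 = 4·25010, i.e. γ^4 - 654γ^2 + 106929 - 100040 = 0, i.e. γ^4 - 654γ^2 + 6889 = 0. So γ is a root of x^4 - 654x^2 + 6889. This polynomial is irreducible over Q: it has no rational root (each ±√122 ± √205 is irrational), and any factorization into two quadratics over Q would force √(25010) ∈ Q (pairing opposite roots) or √122, √205 ∈ Q (other pairings), all impossible. Hence [Q(γ):Q] = 4 = [Q(√122, √205):Q], so Q(γ) = Q(√122, √205).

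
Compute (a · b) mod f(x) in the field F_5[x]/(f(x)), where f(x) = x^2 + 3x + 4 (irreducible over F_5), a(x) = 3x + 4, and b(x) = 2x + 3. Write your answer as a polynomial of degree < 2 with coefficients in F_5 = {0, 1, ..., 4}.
a · b ≡ 4x + 3 (mod f(x))

Multiply in F_5[x]: a(x)·b(x) = (3x + 4)·(2x + 3) = x^2 + 2x + 2. This has degree ≥ 2, so divide by f(x) over F_5: x^2 + 2x + 2 = (1)·(x^2 + 3x + 4) + (4x + 3). Hence a·b ≡ 4x + 3 (mod f). (F_5[x]/(f) is a field with 5^2 = 25 elements since f is irreducible of degree 2.)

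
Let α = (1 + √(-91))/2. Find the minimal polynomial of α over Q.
m_α(x) = x^2 - x + 23

From 2α - 1 = √(-91), squaring gives (2α - 1)^2 = -91, i.e. 4α^2 - 4α + 1 = -91, so α^2 - α + (1 + 91)/4 = 0. Since -91 ≡ 1 (mod 4), (1 + 91)/4 = 23 ∈ Z. The polynomial x^2 - x + 23 has discriminant 1 - 4·(23) = -91, which is not a perfect square in Q (d = -91 is squarefree and ≠ 1), so x^2 - x + 23 is irreducible over Q. It is the minimal polynomial of α.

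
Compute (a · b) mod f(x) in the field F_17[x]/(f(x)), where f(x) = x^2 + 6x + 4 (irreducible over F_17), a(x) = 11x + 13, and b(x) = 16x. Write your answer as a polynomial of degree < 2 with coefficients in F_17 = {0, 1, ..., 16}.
a · b ≡ 2x + 10 (mod f(x))

Multiply in F_17[x]: a(x)·b(x) = (11x + 13)·(16x) = 6x^2 + 4x. This has degree ≥ 2, so divide by f(x) over F_17: 6x^2 + 4x = (6)·(x^2 + 6x + 4) + (2x + 10). Hence a·b ≡ 2x + 10 (mod f). (F_17[x]/(f) is a field with 17^2 = 289 elements since f is irreducible of degree 2.)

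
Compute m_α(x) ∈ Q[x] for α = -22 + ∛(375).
m_α(x) = x^3 + 66x^2 + 1452x + 10273

Set β = α + 22 = ∛(375), so β^3 = 375. Then (α + 22)^3 - 375 = 0, i.e. α is a root of g(x) = (x + 22)^3 - 375 = x^3 + 66x^2 + 1452x + 10273. Since g(x) = h(x + 22) where h(x) = x^3 - 375, and h is irreducible over Q (because 375 is not a perfect cube, so h has no rational root, and a monic cubic with no rational root is irreducible), g is also irreducible (irreducibility is preserved under the substitution x → x + 22). Hence m_α(x) = x^3 + 66x^2 + 1452x + 10273.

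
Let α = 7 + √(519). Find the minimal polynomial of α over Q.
m_α(x) = x^2 - 14x - 470

From α - 7 = √(519), squaring gives (α - 7)^2 = 519, i.e. α^2 - 14α + 49 = 519, so α^2 - 14α - 470 = 0. The discriminant of x^2 - 14x - 470 is (-14)^2 - 4·(-470) = 196 + 1880 = 2076, and 4·(519) is not a perfect square in Q since 519 is squarefree and ≠ 1. Hence x^2 - 14x - 470 is irreducible over Q and is the minimal polynomial of α.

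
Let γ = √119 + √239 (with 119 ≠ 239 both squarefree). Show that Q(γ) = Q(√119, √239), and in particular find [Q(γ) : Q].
[Q(γ) : Q] = 4 (equivalently, Q(γ) = Q(√119, √239))

Obviously Q(γ) ⊆ Q(√119, √239), and [Q(√119, √239):Q] = 4 (since 119, 239 are distinct squarefree integers > 1 with 28441 not a perfect square). To show equality we compute the minimal polynomial of γ. From γ = √119 + √239: γ^2 = 119 + 2√(28441) + 239 = 358 + 2√(28441), so γ^2 - 358 = 2√(28441); squaring, (γ^2 - 358)^2 = 4·28441, i.e. γ^4 - 716γ^2 + 128164 - 113764 = 0, i.e. γ^4 - 716γ^2 + 14400 = 0. So γ is a root of x^4 - 716x^2 + 14400. This polynomial is irreducible over Q: it has no rational root (each ±√119 ± √239 is irrational), and any factorization into two quadratics over Q would force √(28441) ∈ Q (pairing opposite roots) or √119, √239 ∈ Q (other pairings), all impossible. Hence [Q(γ):Q] = 4 = [Q(√119, √239):Q], so Q(γ) = Q(√119, √239).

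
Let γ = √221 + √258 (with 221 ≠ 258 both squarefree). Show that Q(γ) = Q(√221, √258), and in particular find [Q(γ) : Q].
[Q(γ) : Q] = 4 (equivalently, Q(γ) = Q(√221, √258))

Obviously Q(γ) ⊆ Q(√221, √258), and [Q(√221, √258):Q] = 4 (since 221, 258 are distinct squarefree integers > 1 with 57018 not a perfect square). To show equality we compute the minimal polynomial of γ. From γ = √221 + √258: γ^2 = 221 + 2√(57018) + 258 = 479 + 2√(57018), so γ^2 - 479 = 2√(57018); squaring, (γ^2 - 479)^2 = 4·57018, i.e. γ^4 - 958γ^2 + 229441 - 228072 = 0, i.e. γ^4 - 958γ^2 + 1369 = 0. So γ is a root of x^4 - 958x^2 + 1369. This polynomial is irreducible over Q: it has no rational root (each ±√221 ± √258 is irrational), and any factorization into two quadratics over Q would force √(57018) ∈ Q (pairing opposite roots) or √221, √258 ∈ Q (other pairings), all impossible. Hence [Q(γ):Q] = 4 = [Q(√221, √258):Q], so Q(γ) = Q(√221, √258).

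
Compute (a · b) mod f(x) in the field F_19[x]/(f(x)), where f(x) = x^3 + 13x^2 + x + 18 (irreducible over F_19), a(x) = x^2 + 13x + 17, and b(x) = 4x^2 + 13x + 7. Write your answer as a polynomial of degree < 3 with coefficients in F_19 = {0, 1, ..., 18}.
a · b ≡ 14x^2 + 18x + 18 (mod f(x))

Multiply in F_19[x]: a(x)·b(x) = (x^2 + 13x + 17)·(4x^2 + 13x + 7) = 4x^4 + 8x^3 + 16x^2 + 8x + 5. This has degree ≥ 3, so divide by f(x) over F_19: 4x^4 + 8x^3 + 16x^2 + 8x + 5 = (4x + 13)·(x^3 + 13x^2 + x + 18) + (14x^2 + 18x + 18). Hence a·b ≡ 14x^2 + 18x + 18 (mod f). (F_19[x]/(f) is a field with 19^3 = 6859 elements since f is irreducible of degree 3.)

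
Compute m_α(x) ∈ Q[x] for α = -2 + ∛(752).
m_α(x) = x^3 + 6x^2 + 12x - 744

Set β = α + 2 = ∛(752), so β^3 = 752. Then (α + 2)^3 - 752 = 0, i.e. α is a root of g(x) = (x + 2)^3 - 752 = x^3 + 6x^2 + 12x - 744. Since g(x) = h(x + 2) where h(x) = x^3 - 752, and h is irreducible over Q (because 752 is not a perfect cube, so h has no rational root, and a monic cubic with no rational root is irreducible), g is also irreducible (irreducibility is preserved under the substitution x → x + 2). Hence m_α(x) = x^3 + 6x^2 + 12x - 744.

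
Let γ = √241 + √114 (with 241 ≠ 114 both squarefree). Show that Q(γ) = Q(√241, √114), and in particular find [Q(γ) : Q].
[Q(γ) : Q] = 4 (equivalently, Q(γ) = Q(√241, √114))

Obviously Q(γ) ⊆ Q(√241, √114), and [Q(√241, √114):Q] = 4 (since 241, 114 are distinct squarefree integers > 1 with 27474 not a perfect square). To show equality we compute the minimal polynomial of γ. From γ = √241 + √114: γ^2 = 241 + 2√(27474) + 114 = 355 + 2√(27474), so γ^2 - 355 = 2√(27474); squaring, (γ^2 - 355)^2 = 4·27474, i.e. γ^4 - 710γ^2 + 126025 - 109896 = 0, i.e. γ^4 - 710γ^2 + 16129 = 0. So γ is a root of x^4 - 710x^2 + 16129. This polynomial is irreducible over Q: it has no rational root (each ±√241 ± √114 is irrational), and any factorization into two quadratics over Q would force √(27474) ∈ Q (pairing opposite roots) or √241, √114 ∈ Q (other pairings), all impossible. Hence [Q(γ):Q] = 4 = [Q(√241, √114):Q], so Q(γ) = Q(√241, √114).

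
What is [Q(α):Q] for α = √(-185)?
[Q(α):Q] = 2

[Q(α):Q] equals the degree of the minimal polynomial of α. Here α^2 = -185 and x^2 + 185 is irreducible (d = -185 is squarefree, ≠ 1, hence not a square), so deg(m_α) = 2. Thus [Q(α):Q] = 2.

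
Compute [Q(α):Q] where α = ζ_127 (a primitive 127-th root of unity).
[Q(α):Q] = 126

The minimal polynomial of ζ_127 over Q is the 127-th cyclotomic polynomial Φ_127(x), which is irreducible over Q and has degree φ(127) = 126. Hence [Q(α):Q] = φ(127) = 126.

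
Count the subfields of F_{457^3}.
F_{457^3} has 2 subfields

The subfields of F_{p^n} are exactly the fields F_{p^d} for d | n (each is the fixed field of the unique index-d subgroup of Gal(F_{p^n}/F_p) ≅ Z/nZ). The divisors of n = 3 are {1, 3}, giving 2 subfields: F_{457^1}, F_{457^3}.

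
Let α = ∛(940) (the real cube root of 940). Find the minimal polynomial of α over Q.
m_α(x) = x^3 - 940

α satisfies α^3 = 940, so x^3 - 940 annihilates α. By the rational root test, a rational root p/q (in lowest terms) of x^3 - 940 would satisfy p^3 = 940 q^3, forcing q = 1 and p^3 = 940; but 940 is not a perfect cube, contradiction. A monic cubic over Q with no rational root is irreducible (any nontrivial factorization would include a linear factor). Hence x^3 - 940 is the minimal polynomial of α, and in particular [Q(α):Q] = 3.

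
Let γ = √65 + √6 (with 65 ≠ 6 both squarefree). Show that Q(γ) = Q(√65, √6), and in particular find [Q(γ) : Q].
[Q(γ) : Q] = 4 (equivalently, Q(γ) = Q(√65, √6))

Obviously Q(γ) ⊆ Q(√65, √6), and [Q(√65, √6):Q] = 4 (since 65, 6 are distinct squarefree integers > 1 with 390 not a perfect square). To show equality we compute the minimal polynomial of γ. From γ = √65 + √6: γ^2 = 65 + 2√(390) + 6 = 71 + 2√(390), so γ^2 - 71 = 2√(390); squaring, (γ^2 - 71)^2 = 4·390, i.e. γ^4 - 142γ^2 + 5041 - 1560 = 0, i.e. γ^4 - 142γ^2 + 3481 = 0. So γ is a root of x^4 - 142x^2 + 3481. This polynomial is irreducible over Q: it has no rational root (each ±√65 ± √6 is irrational), and any factorization into two quadratics over Q would force √(390) ∈ Q (pairing opposite roots) or √65, √6 ∈ Q (other pairings), all impossible. Hence [Q(γ):Q] = 4 = [Q(√65, √6):Q], so Q(γ) = Q(√65, √6).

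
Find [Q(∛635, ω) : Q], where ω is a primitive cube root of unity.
[Q(∛635, ω) : Q] = 6

[Q(∛635):Q] = 3 (min poly x^3 - 635, irreducible since 635 is not a perfect cube). [Q(ω):Q] = 2 (min poly x^2 + x + 1). Since Q(∛635) ⊂ R and ω ∉ R, we have ω ∉ Q(∛635), so x^2 + x + 1 remains irreducible over Q(∛635) and [Q(∛635, ω) : Q(∛635)] = 2. By the tower law, [Q(∛635, ω) : Q] = 3 · 2 = 6. (In fact Q(∛635, ω) is the splitting field of x^3 - 635 over Q.)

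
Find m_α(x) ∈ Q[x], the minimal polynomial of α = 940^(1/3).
m_α(x) = x^3 - 940

α satisfies α^3 = 940, so x^3 - 940 annihilates α. By the rational root test, a rational root p/q (in lowest terms) of x^3 - 940 would satisfy p^3 = 940 q^3, forcing q = 1 and p^3 = 940; but 940 is not a perfect cube, contradiction. A monic cubic over Q with no rational root is irreducible (any nontrivial factorization would include a linear factor). Hence x^3 - 940 is the minimal polynomial of α, and in particular [Q(α):Q] = 3.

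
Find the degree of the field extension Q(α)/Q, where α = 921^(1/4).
[Q(α):Q] = 4

α is a root of x^4 - 921. By Eisenstein's criterion at the prime p = 3 (which divides the constant term 921 but p^2 = 9 does not, since 921 is squarefree), x^4 - 921 is irreducible over Q. Hence [Q(α):Q] = 4.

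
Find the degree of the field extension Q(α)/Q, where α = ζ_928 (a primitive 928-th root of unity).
[Q(α):Q] = 448

The minimal polynomial of ζ_928 over Q is the 928-th cyclotomic polynomial Φ_928(x), which is irreducible over Q and has degree φ(928) = 448. Hence [Q(α):Q] = φ(928) = 448.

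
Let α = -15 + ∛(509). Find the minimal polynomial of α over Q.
m_α(x) = x^3 + 45x^2 + 675x + 2866

Set β = α + 15 = ∛(509), so β^3 = 509. Then (α + 15)^3 - 509 = 0, i.e. α is a root of g(x) = (x + 15)^3 - 509 = x^3 + 45x^2 + 675x + 2866. Since g(x) = h(x + 15) where h(x) = x^3 - 509, and h is irreducible over Q (because 509 is not a perfect cube, so h has no rational root, and a monic cubic with no rational root is irreducible), g is also irreducible (irreducibility is preserved under the substitution x → x + 15). Hence m_α(x) = x^3 + 45x^2 + 675x + 2866.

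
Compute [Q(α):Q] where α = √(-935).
[Q(α):Q] = 2

[Q(α):Q] equals the degree of the minimal polynomial of α. Here α^2 = -935 and x^2 + 935 is irreducible (d = -935 is squarefree, ≠ 1, hence not a square), so deg(m_α) = 2. Thus [Q(α):Q] = 2.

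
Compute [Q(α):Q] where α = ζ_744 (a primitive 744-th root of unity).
[Q(α):Q] = 240

The minimal polynomial of ζ_744 over Q is the 744-th cyclotomic polynomial Φ_744(x), which is irreducible over Q and has degree φ(744) = 240. Hence [Q(α):Q] = φ(744) = 240.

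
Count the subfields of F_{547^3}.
F_{547^3} has 2 subfields

The subfields of F_{p^n} are exactly the fields F_{p^d} for d | n (each is the fixed field of the unique index-d subgroup of Gal(F_{p^n}/F_p) ≅ Z/nZ). The divisors of n = 3 are {1, 3}, giving 2 subfields: F_{547^1}, F_{547^3}.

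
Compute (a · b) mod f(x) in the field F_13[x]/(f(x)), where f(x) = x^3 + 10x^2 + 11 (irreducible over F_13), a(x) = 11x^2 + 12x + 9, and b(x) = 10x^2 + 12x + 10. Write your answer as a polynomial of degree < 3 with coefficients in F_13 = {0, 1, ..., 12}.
a · b ≡ 10x^2 + 6x + 6 (mod f(x))

Multiply in F_13[x]: a(x)·b(x) = (11x^2 + 12x + 9)·(10x^2 + 12x + 10) = 6x^4 + 5x^3 + 6x^2 + 7x + 12. This has degree ≥ 3, so divide by f(x) over F_13: 6x^4 + 5x^3 + 6x^2 + 7x + 12 = (6x + 10)·(x^3 + 10x^2 + 11) + (10x^2 + 6x + 6). Hence a·b ≡ 10x^2 + 6x + 6 (mod f). (F_13[x]/(f) is a field with 13^3 = 2197 elements since f is irreducible of degree 3.)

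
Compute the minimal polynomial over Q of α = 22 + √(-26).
m_α(x) = x^2 - 44x + 510

From α - 22 = √(-26), squaring gives (α - 22)^2 = -26, i.e. α^2 - 44α + 484 = -26, so α^2 - 44α + 510 = 0. The discriminant of x^2 - 44x + 510 is (-44)^2 - 4·(510) = 1936 - 2040 = -104, and 4·(-26) is not a perfect square in Q since -26 is squarefree and ≠ 1. Hence x^2 - 44x + 510 is irreducible over Q and is the minimal polynomial of α.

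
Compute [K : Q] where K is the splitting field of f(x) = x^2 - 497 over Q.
[K : Q] = 2

f(x) = x^2 - 497 factors as (x - √497)(x + √497). The splitting field is K = Q(√497). Since 497 is squarefree and > 1, it is not a perfect square, so x^2 - 497 is irreducible over Q and [Q(√497) : Q] = 2. Hence [K : Q] = 2.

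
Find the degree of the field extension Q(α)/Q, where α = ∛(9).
[Q(α):Q] = 3

The minimal polynomial of α is x^3 - 9, irreducible over Q since 9 is not a perfect cube (so x^3 - 9 has no rational root). Hence [Q(α):Q] = deg(m_α) = 3.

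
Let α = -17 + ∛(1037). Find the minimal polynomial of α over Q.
m_α(x) = x^3 + 51x^2 + 867x + 3876

Set β = α + 17 = ∛(1037), so β^3 = 1037. Then (α + 17)^3 - 1037 = 0, i.e. α is a root of g(x) = (x + 17)^3 - 1037 = x^3 + 51x^2 + 867x + 3876. Since g(x) = h(x + 17) where h(x) = x^3 - 1037, and h is irreducible over Q (because 1037 is not a perfect cube, so h has no rational root, and a monic cubic with no rational root is irreducible), g is also irreducible (irreducibility is preserved under the substitution x → x + 17). Hence m_α(x) = x^3 + 51x^2 + 867x + 3876.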